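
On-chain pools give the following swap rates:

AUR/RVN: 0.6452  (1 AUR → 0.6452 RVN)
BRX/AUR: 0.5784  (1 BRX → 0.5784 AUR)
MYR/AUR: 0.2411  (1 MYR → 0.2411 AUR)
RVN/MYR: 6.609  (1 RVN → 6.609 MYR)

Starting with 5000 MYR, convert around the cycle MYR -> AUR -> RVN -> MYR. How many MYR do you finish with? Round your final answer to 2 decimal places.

5140.40

5000 MYR × 0.2411 = 1205.5 AUR
1205.5 AUR × 0.6452 = 777.7886 RVN
777.7886 RVN × 6.609 = 5140.4048574 MYR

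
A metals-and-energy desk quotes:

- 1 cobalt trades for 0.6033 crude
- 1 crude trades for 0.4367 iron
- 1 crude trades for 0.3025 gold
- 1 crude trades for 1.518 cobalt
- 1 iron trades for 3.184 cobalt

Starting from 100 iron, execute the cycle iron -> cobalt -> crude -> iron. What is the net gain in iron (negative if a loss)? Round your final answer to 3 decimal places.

100 iron × 3.184 = 318.4 cobalt
318.4 cobalt × 0.6033 = 192.09072 crude
192.09072 crude × 0.4367 = 83.886017424 iron
Net change: 83.886017424 − 100 = -16.113982576 iron

-16.114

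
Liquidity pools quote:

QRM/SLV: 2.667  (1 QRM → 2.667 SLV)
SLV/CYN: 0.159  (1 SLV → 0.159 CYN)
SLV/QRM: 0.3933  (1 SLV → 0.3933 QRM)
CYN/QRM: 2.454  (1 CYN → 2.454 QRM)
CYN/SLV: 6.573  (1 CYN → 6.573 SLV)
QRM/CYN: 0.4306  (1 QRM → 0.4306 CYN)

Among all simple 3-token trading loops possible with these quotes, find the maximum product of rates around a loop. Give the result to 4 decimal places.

1.1132

CYN→SLV→QRM→CYN: 6.573 × 0.3933 × 0.4306 = 1.11317
CYN→QRM→SLV→CYN: 2.454 × 2.667 × 0.159 = 1.04063
Maximum is CYN→SLV→QRM→CYN at 1.1132; arbitrage exists.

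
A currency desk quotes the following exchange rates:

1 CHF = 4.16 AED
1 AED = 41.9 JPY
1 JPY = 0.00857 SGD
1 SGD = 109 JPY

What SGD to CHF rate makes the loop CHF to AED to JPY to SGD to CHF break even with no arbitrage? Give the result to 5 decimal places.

Known legs of the cycle: 4.16 × 41.9 × 0.00857 = 1.49378528
For no arbitrage the full-cycle product must be 1, so the missing rate is 1 / 1.49378528 ≈ 0.6694403.

0.66944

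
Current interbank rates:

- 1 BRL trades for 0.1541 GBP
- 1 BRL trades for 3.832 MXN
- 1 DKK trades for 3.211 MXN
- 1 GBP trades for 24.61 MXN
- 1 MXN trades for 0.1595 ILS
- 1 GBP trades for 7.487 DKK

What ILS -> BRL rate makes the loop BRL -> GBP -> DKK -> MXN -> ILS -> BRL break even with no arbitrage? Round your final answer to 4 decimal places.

Known legs of the cycle: 0.1541 × 7.487 × 3.211 × 0.1595 = 0.59089656426515
For no arbitrage the full-cycle product must be 1, so the missing rate is 1 / 0.59089656426515 ≈ 1.692344.

1.6923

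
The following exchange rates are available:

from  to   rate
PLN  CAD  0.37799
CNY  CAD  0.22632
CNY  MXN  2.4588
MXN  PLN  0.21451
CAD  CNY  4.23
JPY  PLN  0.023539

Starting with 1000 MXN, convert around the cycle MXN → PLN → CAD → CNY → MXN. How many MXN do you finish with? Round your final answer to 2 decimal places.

1000 MXN × 0.21451 = 214.51 PLN
214.51 PLN × 0.37799 = 81.0826349 CAD
81.0826349 CAD × 4.23 = 342.979545627 CNY
342.979545627 CNY × 2.4588 = 843.3181067876676 MXN

843.32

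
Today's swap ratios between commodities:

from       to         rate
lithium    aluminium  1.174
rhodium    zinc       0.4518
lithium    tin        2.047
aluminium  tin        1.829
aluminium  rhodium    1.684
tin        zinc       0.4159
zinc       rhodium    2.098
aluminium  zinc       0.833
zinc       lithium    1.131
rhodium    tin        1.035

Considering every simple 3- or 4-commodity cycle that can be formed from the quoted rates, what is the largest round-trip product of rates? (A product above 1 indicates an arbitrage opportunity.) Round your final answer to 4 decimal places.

1.1061

zinc→lithium→aluminium→zinc: 1.131 × 1.174 × 0.833 = 1.10605
zinc→lithium→aluminium→rhodium→zinc: 1.131 × 1.174 × 1.684 × 0.4518 = 1.01023
zinc→lithium→aluminium→tin→zinc: 1.131 × 1.174 × 1.829 × 0.4159 = 1.01003
zinc→lithium→tin→zinc: 1.131 × 2.047 × 0.4159 = 0.96287
zinc→rhodium→tin→zinc: 2.098 × 1.035 × 0.4159 = 0.90310
Maximum is zinc→lithium→aluminium→zinc at 1.1061; arbitrage exists.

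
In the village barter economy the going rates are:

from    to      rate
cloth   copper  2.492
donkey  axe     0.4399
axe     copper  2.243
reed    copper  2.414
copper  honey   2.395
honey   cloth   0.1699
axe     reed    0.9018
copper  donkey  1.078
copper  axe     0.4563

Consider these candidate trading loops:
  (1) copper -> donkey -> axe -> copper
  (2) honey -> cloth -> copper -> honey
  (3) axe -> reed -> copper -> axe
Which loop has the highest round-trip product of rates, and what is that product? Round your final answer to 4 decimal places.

(1) 1.078 × 0.4399 × 2.243 = 1.06366
(2) 0.1699 × 2.492 × 2.395 = 1.01402
(3) 0.9018 × 2.414 × 0.4563 = 0.99334
Highest is cycle (1) at 1.0637 (>1, arbitrage).

1.0637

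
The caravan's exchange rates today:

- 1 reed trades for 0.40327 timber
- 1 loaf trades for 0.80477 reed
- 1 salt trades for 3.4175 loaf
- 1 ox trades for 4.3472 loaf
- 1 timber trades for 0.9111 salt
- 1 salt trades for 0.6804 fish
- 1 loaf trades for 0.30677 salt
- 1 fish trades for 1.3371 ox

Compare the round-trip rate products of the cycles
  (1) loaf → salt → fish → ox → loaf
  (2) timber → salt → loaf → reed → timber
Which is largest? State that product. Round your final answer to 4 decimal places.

(1) 0.30677 × 0.6804 × 1.3371 × 4.3472 = 1.21325
(2) 0.9111 × 3.4175 × 0.80477 × 0.40327 = 1.01051
Highest is cycle (1) at 1.2133 (>1, arbitrage).

1.2133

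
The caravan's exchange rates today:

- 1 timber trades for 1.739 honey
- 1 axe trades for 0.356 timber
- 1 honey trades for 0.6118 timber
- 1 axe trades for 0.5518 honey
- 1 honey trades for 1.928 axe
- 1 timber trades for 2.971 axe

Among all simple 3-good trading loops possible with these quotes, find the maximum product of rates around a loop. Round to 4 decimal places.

1.1936

honey→axe→timber→honey: 1.928 × 0.356 × 1.739 = 1.19359
honey→timber→axe→honey: 0.6118 × 2.971 × 0.5518 = 1.00298
Maximum is honey→axe→timber→honey at 1.1936; arbitrage exists.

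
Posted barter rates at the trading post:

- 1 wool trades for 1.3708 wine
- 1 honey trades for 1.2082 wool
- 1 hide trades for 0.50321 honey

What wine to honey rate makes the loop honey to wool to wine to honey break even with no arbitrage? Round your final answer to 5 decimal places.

Known legs of the cycle: 1.2082 × 1.3708 = 1.65620056
For no arbitrage the full-cycle product must be 1, so the missing rate is 1 / 1.65620056 ≈ 0.6037916.

0.60379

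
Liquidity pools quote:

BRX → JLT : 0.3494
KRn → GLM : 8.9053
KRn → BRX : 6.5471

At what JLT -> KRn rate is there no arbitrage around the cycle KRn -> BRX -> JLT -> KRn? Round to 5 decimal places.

0.43715

Known legs of the cycle: 6.5471 × 0.3494 = 2.28755674
For no arbitrage the full-cycle product must be 1, so the missing rate is 1 / 2.28755674 ≈ 0.4371476.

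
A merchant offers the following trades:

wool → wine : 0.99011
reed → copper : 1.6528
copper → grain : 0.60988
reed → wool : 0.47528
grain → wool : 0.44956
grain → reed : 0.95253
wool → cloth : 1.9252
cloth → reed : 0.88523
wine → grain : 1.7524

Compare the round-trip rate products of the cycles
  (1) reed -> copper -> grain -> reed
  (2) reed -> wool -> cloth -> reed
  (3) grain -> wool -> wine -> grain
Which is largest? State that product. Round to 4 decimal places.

(1) 1.6528 × 0.60988 × 0.95253 = 0.96016
(2) 0.47528 × 1.9252 × 0.88523 = 0.80999
(3) 0.44956 × 0.99011 × 1.7524 = 0.78002
Highest is cycle (1) at 0.9602 (≤1, no arbitrage).

0.9602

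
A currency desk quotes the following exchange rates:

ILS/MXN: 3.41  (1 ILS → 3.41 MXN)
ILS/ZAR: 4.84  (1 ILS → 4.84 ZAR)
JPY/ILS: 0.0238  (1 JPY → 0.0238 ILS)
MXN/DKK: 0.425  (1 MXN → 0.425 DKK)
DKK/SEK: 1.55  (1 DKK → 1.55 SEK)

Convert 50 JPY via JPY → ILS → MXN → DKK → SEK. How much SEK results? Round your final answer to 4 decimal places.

50 JPY × 0.0238 = 1.19 ILS
1.19 ILS × 3.41 = 4.0579 MXN
4.0579 MXN × 0.425 = 1.7246075 DKK
1.7246075 DKK × 1.55 = 2.673141625 SEK

2.6731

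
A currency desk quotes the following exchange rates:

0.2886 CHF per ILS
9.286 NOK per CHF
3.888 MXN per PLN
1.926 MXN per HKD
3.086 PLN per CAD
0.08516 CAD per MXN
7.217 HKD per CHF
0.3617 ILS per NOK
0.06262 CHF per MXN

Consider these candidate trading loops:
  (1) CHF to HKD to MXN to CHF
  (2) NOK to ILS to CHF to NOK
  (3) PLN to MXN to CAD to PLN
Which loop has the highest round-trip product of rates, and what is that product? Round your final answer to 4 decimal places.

1.0218

(1) 7.217 × 1.926 × 0.06262 = 0.87041
(2) 0.3617 × 0.2886 × 9.286 = 0.96933
(3) 3.888 × 0.08516 × 3.086 = 1.02178
Highest is cycle (3) at 1.0218 (>1, arbitrage).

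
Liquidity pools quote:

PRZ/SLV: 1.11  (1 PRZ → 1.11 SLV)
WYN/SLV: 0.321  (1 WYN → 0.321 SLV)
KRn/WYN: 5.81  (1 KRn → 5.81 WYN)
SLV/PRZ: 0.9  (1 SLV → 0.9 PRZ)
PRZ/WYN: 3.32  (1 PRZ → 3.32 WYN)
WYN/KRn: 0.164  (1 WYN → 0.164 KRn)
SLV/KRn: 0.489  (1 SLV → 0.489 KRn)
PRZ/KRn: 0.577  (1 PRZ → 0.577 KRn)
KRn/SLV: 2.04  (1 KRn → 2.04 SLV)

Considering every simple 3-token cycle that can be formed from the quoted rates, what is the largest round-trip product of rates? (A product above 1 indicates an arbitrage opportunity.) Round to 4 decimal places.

1.0594

KRn→SLV→PRZ→KRn: 2.04 × 0.9 × 0.577 = 1.05937
WYN→SLV→PRZ→WYN: 0.321 × 0.9 × 3.32 = 0.95915
WYN→SLV→KRn→WYN: 0.321 × 0.489 × 5.81 = 0.91199
Maximum is KRn→SLV→PRZ→KRn at 1.0594; arbitrage exists.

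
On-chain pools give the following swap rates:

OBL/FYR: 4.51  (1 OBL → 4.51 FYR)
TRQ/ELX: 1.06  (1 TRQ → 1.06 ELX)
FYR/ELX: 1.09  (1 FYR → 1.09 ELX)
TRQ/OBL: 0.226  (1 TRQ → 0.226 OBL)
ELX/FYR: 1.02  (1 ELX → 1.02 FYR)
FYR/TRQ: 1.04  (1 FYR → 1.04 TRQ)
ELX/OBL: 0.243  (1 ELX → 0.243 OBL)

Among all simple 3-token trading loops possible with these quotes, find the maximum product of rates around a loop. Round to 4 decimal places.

ELX→OBL→FYR→ELX: 0.243 × 4.51 × 1.09 = 1.19456
ELX→FYR→TRQ→ELX: 1.02 × 1.04 × 1.06 = 1.12445
OBL→FYR→TRQ→OBL: 4.51 × 1.04 × 0.226 = 1.06003
Maximum is ELX→OBL→FYR→ELX at 1.1946; arbitrage exists.

1.1946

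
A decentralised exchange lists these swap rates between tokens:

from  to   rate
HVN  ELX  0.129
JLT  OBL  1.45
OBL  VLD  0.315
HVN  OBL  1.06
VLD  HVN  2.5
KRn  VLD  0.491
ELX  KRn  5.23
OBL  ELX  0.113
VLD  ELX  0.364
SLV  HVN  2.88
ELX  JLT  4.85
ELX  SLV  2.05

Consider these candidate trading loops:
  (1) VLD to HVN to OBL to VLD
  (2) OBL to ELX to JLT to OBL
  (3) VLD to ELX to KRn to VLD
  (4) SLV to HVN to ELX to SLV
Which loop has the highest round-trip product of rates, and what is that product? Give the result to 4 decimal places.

0.9347

(1) 2.5 × 1.06 × 0.315 = 0.83475
(2) 0.113 × 4.85 × 1.45 = 0.79467
(3) 0.364 × 5.23 × 0.491 = 0.93473
(4) 2.88 × 0.129 × 2.05 = 0.76162
Highest is cycle (3) at 0.9347 (≤1, no arbitrage).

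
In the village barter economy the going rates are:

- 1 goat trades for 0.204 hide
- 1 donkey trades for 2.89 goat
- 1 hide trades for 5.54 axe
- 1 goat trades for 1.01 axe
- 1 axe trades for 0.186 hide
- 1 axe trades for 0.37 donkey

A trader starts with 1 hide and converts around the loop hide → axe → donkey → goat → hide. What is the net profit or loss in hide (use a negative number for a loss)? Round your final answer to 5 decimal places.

1 hide × 5.54 = 5.54 axe
5.54 axe × 0.37 = 2.0498 donkey
2.0498 donkey × 2.89 = 5.923922 goat
5.923922 goat × 0.204 = 1.208480088 hide
Net change: 1.208480088 − 1 = 0.208480088 hide

0.20848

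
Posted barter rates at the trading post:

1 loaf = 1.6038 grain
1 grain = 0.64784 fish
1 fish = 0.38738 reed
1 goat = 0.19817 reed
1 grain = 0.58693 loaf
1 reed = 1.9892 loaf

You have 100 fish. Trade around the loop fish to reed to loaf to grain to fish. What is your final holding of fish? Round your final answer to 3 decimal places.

100 fish × 0.38738 = 38.738 reed
38.738 reed × 1.9892 = 77.0576296 loaf
77.0576296 loaf × 1.6038 = 123.58502635248 grain
123.58502635248 grain × 0.64784 = 80.0633234721906432 fish

80.063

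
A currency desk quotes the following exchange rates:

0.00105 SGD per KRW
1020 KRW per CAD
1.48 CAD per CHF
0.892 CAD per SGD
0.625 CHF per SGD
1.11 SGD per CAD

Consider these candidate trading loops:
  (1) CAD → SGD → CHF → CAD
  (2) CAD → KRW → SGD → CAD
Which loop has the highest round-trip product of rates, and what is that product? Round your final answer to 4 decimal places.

1.0268

(1) 1.11 × 0.625 × 1.48 = 1.02675
(2) 1020 × 0.00105 × 0.892 = 0.95533
Highest is cycle (1) at 1.0268 (>1, arbitrage).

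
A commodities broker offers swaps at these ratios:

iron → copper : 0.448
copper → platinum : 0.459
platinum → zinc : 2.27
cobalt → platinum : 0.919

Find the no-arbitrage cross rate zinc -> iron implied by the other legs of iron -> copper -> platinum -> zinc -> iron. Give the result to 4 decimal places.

2.1423

Known legs of the cycle: 0.448 × 0.459 × 2.27 = 0.46678464
For no arbitrage the full-cycle product must be 1, so the missing rate is 1 / 0.46678464 ≈ 2.142316.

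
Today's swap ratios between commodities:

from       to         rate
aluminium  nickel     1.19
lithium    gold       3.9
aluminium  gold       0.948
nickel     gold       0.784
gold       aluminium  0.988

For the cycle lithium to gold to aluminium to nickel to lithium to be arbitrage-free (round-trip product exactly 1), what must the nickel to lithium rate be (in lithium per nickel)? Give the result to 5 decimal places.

Known legs of the cycle: 3.9 × 0.988 × 1.19 = 4.585308
For no arbitrage the full-cycle product must be 1, so the missing rate is 1 / 4.585308 ≈ 0.2180879.

0.21809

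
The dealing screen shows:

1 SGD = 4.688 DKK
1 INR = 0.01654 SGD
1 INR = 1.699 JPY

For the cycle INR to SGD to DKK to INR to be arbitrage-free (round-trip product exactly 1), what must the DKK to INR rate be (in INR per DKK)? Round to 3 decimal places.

Known legs of the cycle: 0.01654 × 4.688 = 0.07753952
For no arbitrage the full-cycle product must be 1, so the missing rate is 1 / 0.07753952 ≈ 12.89665.

12.897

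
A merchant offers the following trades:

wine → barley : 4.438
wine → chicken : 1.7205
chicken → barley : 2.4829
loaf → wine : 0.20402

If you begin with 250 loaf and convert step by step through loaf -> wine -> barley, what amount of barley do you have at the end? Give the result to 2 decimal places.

250 loaf × 0.20402 = 51.005 wine
51.005 wine × 4.438 = 226.36019 barley

226.36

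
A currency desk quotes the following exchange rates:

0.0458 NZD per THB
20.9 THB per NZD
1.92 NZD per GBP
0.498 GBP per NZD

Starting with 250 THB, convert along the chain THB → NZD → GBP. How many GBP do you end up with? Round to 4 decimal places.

250 THB × 0.0458 = 11.45 NZD
11.45 NZD × 0.498 = 5.7021 GBP

5.7021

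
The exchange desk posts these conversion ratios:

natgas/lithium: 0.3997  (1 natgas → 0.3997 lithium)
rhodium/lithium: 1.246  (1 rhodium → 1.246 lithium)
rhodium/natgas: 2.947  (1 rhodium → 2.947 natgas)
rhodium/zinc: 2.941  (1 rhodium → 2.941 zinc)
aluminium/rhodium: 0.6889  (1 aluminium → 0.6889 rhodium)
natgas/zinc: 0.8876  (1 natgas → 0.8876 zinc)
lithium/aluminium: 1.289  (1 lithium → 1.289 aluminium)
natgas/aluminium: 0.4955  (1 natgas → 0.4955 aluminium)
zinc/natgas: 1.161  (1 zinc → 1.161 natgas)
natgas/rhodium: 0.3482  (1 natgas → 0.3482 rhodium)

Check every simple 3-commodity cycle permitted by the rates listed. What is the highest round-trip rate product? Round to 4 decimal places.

natgas→rhodium→zinc→natgas: 0.3482 × 2.941 × 1.161 = 1.18893
aluminium→rhodium→lithium→aluminium: 0.6889 × 1.246 × 1.289 = 1.10644
natgas→aluminium→rhodium→natgas: 0.4955 × 0.6889 × 2.947 = 1.00596
Maximum is natgas→rhodium→zinc→natgas at 1.1889; arbitrage exists.

1.1889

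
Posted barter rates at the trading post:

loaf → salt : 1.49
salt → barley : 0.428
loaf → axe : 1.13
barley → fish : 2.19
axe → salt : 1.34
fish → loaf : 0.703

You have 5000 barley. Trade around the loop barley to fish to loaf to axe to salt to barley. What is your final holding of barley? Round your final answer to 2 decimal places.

4988.80

5000 barley × 2.19 = 10950 fish
10950 fish × 0.703 = 7697.85 loaf
7697.85 loaf × 1.13 = 8698.5705 axe
8698.5705 axe × 1.34 = 11656.08447 salt
11656.08447 salt × 0.428 = 4988.80415316 barley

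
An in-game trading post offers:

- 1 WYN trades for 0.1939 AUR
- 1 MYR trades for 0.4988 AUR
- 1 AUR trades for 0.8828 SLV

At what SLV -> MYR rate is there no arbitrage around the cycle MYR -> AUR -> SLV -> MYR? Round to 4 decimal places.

2.2710

Known legs of the cycle: 0.4988 × 0.8828 = 0.44034064
For no arbitrage the full-cycle product must be 1, so the missing rate is 1 / 0.44034064 ≈ 2.270969.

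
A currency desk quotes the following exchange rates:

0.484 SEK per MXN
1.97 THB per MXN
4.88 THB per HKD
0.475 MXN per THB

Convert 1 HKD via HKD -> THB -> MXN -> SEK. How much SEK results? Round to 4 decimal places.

1 HKD × 4.88 = 4.88 THB
4.88 THB × 0.475 = 2.318 MXN
2.318 MXN × 0.484 = 1.121912 SEK

1.1219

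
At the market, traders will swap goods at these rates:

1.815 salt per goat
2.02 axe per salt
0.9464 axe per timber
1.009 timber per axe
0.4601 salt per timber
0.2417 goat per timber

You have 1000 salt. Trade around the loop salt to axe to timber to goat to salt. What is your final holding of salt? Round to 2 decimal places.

1000 salt × 2.02 = 2020 axe
2020 axe × 1.009 = 2038.18 timber
2038.18 timber × 0.2417 = 492.628106 goat
492.628106 goat × 1.815 = 894.12001239 salt

894.12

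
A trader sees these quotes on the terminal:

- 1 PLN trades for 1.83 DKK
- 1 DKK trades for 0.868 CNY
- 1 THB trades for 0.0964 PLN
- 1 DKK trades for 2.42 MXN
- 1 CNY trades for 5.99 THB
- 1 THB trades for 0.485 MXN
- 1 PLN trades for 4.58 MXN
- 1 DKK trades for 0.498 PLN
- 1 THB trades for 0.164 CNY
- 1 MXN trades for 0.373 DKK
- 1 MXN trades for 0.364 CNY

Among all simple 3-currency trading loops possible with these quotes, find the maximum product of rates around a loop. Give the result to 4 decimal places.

1.0575

THB→MXN→CNY→THB: 0.485 × 0.364 × 5.99 = 1.05747
DKK→PLN→MXN→DKK: 0.498 × 4.58 × 0.373 = 0.85075
Maximum is THB→MXN→CNY→THB at 1.0575; arbitrage exists.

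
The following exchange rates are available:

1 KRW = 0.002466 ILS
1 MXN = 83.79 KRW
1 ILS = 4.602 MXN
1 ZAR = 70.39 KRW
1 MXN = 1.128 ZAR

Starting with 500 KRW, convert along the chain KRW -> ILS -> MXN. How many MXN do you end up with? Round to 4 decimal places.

5.6743

500 KRW × 0.002466 = 1.233 ILS
1.233 ILS × 4.602 = 5.674266 MXN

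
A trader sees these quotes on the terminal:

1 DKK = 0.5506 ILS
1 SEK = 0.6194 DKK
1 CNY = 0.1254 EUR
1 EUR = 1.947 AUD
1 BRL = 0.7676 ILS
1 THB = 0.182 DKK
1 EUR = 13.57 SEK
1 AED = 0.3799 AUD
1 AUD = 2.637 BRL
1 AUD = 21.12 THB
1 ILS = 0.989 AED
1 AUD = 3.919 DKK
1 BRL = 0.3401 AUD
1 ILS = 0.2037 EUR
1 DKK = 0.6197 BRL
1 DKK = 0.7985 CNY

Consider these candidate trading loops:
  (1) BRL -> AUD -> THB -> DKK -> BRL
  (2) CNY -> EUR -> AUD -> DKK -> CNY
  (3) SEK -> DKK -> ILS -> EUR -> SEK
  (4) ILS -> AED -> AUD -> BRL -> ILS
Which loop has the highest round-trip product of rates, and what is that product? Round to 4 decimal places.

0.9427

(1) 0.3401 × 21.12 × 0.182 × 0.6197 = 0.81013
(2) 0.1254 × 1.947 × 3.919 × 0.7985 = 0.76404
(3) 0.6194 × 0.5506 × 0.2037 × 13.57 = 0.94271
(4) 0.989 × 0.3799 × 2.637 × 0.7676 = 0.76052
Highest is cycle (3) at 0.9427 (≤1, no arbitrage).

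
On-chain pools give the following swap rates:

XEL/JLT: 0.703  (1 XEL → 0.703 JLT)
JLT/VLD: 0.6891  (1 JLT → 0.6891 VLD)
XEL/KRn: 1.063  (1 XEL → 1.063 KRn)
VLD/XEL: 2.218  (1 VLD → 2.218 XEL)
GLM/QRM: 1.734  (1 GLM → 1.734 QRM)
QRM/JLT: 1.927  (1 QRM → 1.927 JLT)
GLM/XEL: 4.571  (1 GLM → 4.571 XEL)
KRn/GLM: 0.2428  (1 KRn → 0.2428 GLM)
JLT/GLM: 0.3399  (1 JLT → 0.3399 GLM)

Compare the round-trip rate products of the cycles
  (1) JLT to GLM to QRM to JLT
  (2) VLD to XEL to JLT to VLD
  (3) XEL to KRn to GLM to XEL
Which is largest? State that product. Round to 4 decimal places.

(1) 0.3399 × 1.734 × 1.927 = 1.13575
(2) 2.218 × 0.703 × 0.6891 = 1.07448
(3) 1.063 × 0.2428 × 4.571 = 1.17976
Highest is cycle (3) at 1.1798 (>1, arbitrage).

1.1798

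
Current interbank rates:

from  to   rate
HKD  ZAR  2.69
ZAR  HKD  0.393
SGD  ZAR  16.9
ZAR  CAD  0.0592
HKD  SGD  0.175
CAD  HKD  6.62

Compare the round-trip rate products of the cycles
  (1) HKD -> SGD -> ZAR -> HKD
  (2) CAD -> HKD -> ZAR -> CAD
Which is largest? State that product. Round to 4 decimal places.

1.1623

(1) 0.175 × 16.9 × 0.393 = 1.16230
(2) 6.62 × 2.69 × 0.0592 = 1.05422
Highest is cycle (1) at 1.1623 (>1, arbitrage).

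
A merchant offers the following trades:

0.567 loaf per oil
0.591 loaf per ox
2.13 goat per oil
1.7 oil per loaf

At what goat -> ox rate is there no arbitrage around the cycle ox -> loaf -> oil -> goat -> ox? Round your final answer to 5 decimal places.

0.46729

Known legs of the cycle: 0.591 × 1.7 × 2.13 = 2.140011
For no arbitrage the full-cycle product must be 1, so the missing rate is 1 / 2.140011 ≈ 0.4672873.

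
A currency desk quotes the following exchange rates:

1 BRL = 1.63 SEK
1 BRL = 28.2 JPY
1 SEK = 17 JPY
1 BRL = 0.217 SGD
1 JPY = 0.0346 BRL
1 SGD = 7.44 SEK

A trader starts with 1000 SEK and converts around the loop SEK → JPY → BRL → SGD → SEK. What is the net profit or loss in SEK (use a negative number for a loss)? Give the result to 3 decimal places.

-50.363

1000 SEK × 17 = 17000 JPY
17000 JPY × 0.0346 = 588.2 BRL
588.2 BRL × 0.217 = 127.6394 SGD
127.6394 SGD × 7.44 = 949.637136 SEK
Net change: 949.637136 − 1000 = -50.362864 SEK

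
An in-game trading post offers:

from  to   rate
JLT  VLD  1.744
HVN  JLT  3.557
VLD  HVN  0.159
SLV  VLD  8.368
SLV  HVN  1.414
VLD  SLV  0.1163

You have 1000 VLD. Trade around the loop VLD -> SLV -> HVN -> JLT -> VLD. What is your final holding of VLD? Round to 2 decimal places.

1020.14

1000 VLD × 0.1163 = 116.3 SLV
116.3 SLV × 1.414 = 164.4482 HVN
164.4482 HVN × 3.557 = 584.9422474 JLT
584.9422474 JLT × 1.744 = 1020.1392794656 VLD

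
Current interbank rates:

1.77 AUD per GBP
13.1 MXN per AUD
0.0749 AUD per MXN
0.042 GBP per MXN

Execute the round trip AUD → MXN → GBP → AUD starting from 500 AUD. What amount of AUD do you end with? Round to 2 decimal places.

486.93

500 AUD × 13.1 = 6550 MXN
6550 MXN × 0.042 = 275.1 GBP
275.1 GBP × 1.77 = 486.927 AUD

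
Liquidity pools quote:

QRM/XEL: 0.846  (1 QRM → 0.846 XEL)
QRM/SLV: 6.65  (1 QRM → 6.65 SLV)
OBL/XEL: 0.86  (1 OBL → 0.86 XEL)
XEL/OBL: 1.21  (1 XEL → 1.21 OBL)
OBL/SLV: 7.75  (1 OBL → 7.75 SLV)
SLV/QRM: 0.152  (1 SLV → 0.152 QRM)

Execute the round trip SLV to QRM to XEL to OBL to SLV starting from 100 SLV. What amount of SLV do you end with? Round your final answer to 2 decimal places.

120.59

100 SLV × 0.152 = 15.2 QRM
15.2 QRM × 0.846 = 12.8592 XEL
12.8592 XEL × 1.21 = 15.559632 OBL
15.559632 OBL × 7.75 = 120.587148 SLV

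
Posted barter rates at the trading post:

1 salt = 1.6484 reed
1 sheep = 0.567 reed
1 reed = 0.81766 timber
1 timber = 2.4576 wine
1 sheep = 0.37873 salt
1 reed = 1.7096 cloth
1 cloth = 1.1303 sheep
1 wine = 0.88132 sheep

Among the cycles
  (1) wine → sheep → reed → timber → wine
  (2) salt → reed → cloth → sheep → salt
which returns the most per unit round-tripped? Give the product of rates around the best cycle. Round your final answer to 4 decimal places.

1.2064

(1) 0.88132 × 0.567 × 0.81766 × 2.4576 = 1.00415
(2) 1.6484 × 1.7096 × 1.1303 × 0.37873 = 1.20637
Highest is cycle (2) at 1.2064 (>1, arbitrage).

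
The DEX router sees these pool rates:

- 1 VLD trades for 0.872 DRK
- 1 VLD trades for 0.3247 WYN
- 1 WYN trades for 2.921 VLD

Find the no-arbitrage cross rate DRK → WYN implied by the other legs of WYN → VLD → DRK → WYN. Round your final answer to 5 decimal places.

0.39260

Known legs of the cycle: 2.921 × 0.872 = 2.547112
For no arbitrage the full-cycle product must be 1, so the missing rate is 1 / 2.547112 ≈ 0.3926015.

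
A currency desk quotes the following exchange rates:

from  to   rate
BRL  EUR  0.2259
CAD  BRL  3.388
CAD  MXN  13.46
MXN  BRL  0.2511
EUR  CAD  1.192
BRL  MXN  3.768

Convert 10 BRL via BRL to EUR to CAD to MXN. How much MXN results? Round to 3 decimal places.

10 BRL × 0.2259 = 2.259 EUR
2.259 EUR × 1.192 = 2.692728 CAD
2.692728 CAD × 13.46 = 36.24411888 MXN

36.244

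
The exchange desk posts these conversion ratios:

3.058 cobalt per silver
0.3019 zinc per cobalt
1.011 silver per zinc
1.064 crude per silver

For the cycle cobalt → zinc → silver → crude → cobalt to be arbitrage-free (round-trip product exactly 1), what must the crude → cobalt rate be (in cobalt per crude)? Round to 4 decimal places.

3.0792

Known legs of the cycle: 0.3019 × 1.011 × 1.064 = 0.3247550376
For no arbitrage the full-cycle product must be 1, so the missing rate is 1 / 0.3247550376 ≈ 3.079244.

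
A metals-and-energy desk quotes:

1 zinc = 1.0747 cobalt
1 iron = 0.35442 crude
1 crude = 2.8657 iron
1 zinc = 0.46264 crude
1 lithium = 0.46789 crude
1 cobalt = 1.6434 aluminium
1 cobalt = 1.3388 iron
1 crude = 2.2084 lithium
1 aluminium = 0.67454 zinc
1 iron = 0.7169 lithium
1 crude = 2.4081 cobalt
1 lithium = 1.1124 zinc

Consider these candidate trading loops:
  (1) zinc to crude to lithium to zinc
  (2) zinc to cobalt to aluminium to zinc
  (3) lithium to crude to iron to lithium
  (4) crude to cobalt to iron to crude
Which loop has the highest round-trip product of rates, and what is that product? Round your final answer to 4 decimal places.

(1) 0.46264 × 2.2084 × 1.1124 = 1.13653
(2) 1.0747 × 1.6434 × 0.67454 = 1.19135
(3) 0.46789 × 2.8657 × 0.7169 = 0.96124
(4) 2.4081 × 1.3388 × 0.35442 = 1.14264
Highest is cycle (2) at 1.1913 (>1, arbitrage).

1.1913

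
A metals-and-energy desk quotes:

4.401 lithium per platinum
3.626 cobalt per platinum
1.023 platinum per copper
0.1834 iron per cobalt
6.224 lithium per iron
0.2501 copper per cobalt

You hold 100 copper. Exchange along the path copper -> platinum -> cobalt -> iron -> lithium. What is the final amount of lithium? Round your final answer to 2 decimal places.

423.42

100 copper × 1.023 = 102.3 platinum
102.3 platinum × 3.626 = 370.9398 cobalt
370.9398 cobalt × 0.1834 = 68.03035932 iron
68.03035932 iron × 6.224 = 423.42095640768 lithium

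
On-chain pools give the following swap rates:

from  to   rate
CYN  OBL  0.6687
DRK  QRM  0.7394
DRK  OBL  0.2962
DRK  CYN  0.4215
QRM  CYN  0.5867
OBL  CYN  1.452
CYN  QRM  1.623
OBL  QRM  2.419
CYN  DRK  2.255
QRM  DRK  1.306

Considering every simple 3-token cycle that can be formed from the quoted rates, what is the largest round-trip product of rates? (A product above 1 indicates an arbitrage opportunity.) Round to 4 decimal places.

DRK→QRM→CYN→DRK: 0.7394 × 0.5867 × 2.255 = 0.97823
DRK→OBL→CYN→DRK: 0.2962 × 1.452 × 2.255 = 0.96984
QRM→CYN→OBL→QRM: 0.5867 × 0.6687 × 2.419 = 0.94904
DRK→OBL→QRM→DRK: 0.2962 × 2.419 × 1.306 = 0.93576
DRK→CYN→QRM→DRK: 0.4215 × 1.623 × 1.306 = 0.89343
Maximum is DRK→QRM→CYN→DRK at 0.9782; no arbitrage — every cycle loses value.

0.9782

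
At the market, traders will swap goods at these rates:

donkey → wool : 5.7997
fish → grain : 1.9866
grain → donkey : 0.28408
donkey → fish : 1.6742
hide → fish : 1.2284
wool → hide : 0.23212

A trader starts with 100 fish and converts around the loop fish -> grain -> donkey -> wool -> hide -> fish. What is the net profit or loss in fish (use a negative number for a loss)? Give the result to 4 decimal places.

100 fish × 1.9866 = 198.66 grain
198.66 grain × 0.28408 = 56.4353328 donkey
56.4353328 donkey × 5.7997 = 327.30799964016 wool
327.30799964016 wool × 0.23212 = 75.9747328764739392 hide
75.9747328764739392 hide × 1.2284 = 93.32736186546058691328 fish
Net change: 93.32736186546058691328 − 100 = -6.67263813453941308672 fish

-6.6726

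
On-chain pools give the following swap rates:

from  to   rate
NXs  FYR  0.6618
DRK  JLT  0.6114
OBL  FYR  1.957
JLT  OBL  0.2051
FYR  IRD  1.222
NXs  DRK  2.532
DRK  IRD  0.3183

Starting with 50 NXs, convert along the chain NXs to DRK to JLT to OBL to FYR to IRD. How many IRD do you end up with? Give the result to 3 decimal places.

37.965

50 NXs × 2.532 = 126.6 DRK
126.6 DRK × 0.6114 = 77.40324 JLT
77.40324 JLT × 0.2051 = 15.875404524 OBL
15.875404524 OBL × 1.957 = 31.068166653468 FYR
31.068166653468 FYR × 1.222 = 37.965299650537896 IRD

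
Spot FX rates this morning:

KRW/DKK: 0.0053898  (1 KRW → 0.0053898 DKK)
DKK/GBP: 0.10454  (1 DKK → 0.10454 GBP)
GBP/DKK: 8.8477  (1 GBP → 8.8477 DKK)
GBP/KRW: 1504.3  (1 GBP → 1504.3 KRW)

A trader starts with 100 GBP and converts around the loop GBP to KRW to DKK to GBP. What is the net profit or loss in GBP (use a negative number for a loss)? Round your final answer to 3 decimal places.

-15.240

100 GBP × 1504.3 = 150430 KRW
150430 KRW × 0.0053898 = 810.787614 DKK
810.787614 DKK × 0.10454 = 84.75973716756 GBP
Net change: 84.75973716756 − 100 = -15.24026283244 GBP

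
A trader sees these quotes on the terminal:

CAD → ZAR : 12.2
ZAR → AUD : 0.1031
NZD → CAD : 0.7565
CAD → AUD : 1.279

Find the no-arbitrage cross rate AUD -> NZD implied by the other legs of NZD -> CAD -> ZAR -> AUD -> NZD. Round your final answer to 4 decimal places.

Known legs of the cycle: 0.7565 × 12.2 × 0.1031 = 0.95154083
For no arbitrage the full-cycle product must be 1, so the missing rate is 1 / 0.95154083 ≈ 1.050927.

1.0509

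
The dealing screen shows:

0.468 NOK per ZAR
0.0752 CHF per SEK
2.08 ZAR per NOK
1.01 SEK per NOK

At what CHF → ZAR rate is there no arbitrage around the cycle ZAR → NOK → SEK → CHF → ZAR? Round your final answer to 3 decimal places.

Known legs of the cycle: 0.468 × 1.01 × 0.0752 = 0.035545536
For no arbitrage the full-cycle product must be 1, so the missing rate is 1 / 0.035545536 ≈ 28.13293.

28.133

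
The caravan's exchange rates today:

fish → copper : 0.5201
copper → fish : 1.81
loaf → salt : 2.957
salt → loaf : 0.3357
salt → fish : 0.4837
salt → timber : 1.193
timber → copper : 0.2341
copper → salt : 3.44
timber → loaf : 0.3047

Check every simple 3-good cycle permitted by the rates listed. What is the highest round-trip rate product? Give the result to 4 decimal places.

1.0749

salt→timber→loaf→salt: 1.193 × 0.3047 × 2.957 = 1.07489
salt→timber→copper→salt: 1.193 × 0.2341 × 3.44 = 0.96073
fish→copper→salt→fish: 0.5201 × 3.44 × 0.4837 = 0.86541
Maximum is salt→timber→loaf→salt at 1.0749; arbitrage exists.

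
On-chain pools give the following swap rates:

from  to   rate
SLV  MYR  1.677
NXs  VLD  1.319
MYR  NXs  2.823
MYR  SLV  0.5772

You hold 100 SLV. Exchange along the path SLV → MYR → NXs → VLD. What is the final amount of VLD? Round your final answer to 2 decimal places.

100 SLV × 1.677 = 167.7 MYR
167.7 MYR × 2.823 = 473.4171 NXs
473.4171 NXs × 1.319 = 624.4371549 VLD

624.44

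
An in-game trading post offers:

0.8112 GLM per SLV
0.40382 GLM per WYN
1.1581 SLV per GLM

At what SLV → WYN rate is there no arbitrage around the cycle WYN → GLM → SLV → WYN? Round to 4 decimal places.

Known legs of the cycle: 0.40382 × 1.1581 = 0.467663942
For no arbitrage the full-cycle product must be 1, so the missing rate is 1 / 0.467663942 ≈ 2.138288.

2.1383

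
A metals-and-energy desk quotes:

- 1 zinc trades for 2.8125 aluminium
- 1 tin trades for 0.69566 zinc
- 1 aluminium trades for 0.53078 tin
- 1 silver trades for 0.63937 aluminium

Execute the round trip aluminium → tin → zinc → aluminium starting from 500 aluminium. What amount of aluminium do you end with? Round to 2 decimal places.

500 aluminium × 0.53078 = 265.39 tin
265.39 tin × 0.69566 = 184.6212074 zinc
184.6212074 zinc × 2.8125 = 519.2471458125 aluminium

519.25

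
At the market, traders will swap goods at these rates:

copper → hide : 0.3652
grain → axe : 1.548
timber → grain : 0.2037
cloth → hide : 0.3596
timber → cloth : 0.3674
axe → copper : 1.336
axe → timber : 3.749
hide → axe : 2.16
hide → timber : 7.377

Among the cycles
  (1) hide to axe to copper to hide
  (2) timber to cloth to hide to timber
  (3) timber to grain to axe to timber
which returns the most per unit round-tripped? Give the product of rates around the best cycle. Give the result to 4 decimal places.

(1) 2.16 × 1.336 × 0.3652 = 1.05388
(2) 0.3674 × 0.3596 × 7.377 = 0.97463
(3) 0.2037 × 1.548 × 3.749 = 1.18216
Highest is cycle (3) at 1.1822 (>1, arbitrage).

1.1822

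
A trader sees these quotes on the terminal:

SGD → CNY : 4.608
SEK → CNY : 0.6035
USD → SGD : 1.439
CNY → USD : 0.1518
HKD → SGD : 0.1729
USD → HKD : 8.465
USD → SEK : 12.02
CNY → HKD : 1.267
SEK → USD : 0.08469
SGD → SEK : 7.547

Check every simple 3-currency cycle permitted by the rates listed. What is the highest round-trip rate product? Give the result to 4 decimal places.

CNY→USD→SEK→CNY: 0.1518 × 12.02 × 0.6035 = 1.10117
HKD→SGD→CNY→HKD: 0.1729 × 4.608 × 1.267 = 1.00945
CNY→USD→SGD→CNY: 0.1518 × 1.439 × 4.608 = 1.00657
USD→SGD→SEK→USD: 1.439 × 7.547 × 0.08469 = 0.91974
Maximum is CNY→USD→SEK→CNY at 1.1012; arbitrage exists.

1.1012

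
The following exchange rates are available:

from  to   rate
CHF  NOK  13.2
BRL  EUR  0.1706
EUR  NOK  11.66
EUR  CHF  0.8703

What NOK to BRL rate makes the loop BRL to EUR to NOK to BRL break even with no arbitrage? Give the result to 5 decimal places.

Known legs of the cycle: 0.1706 × 11.66 = 1.989196
For no arbitrage the full-cycle product must be 1, so the missing rate is 1 / 1.989196 ≈ 0.5027157.

0.50272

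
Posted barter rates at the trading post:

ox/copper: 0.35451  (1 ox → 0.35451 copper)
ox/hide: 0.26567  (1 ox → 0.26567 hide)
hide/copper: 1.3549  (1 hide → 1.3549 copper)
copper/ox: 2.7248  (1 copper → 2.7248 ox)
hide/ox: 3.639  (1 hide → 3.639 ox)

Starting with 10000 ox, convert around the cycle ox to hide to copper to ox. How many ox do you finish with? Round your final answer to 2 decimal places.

10000 ox × 0.26567 = 2656.7 hide
2656.7 hide × 1.3549 = 3599.56283 copper
3599.56283 copper × 2.7248 = 9808.088799184 ox

9808.09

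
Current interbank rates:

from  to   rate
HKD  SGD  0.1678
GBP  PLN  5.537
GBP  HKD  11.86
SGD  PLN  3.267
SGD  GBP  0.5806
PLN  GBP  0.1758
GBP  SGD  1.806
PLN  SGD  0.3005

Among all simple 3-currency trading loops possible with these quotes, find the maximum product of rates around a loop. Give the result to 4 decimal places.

HKD→SGD→GBP→HKD: 0.1678 × 0.5806 × 11.86 = 1.15546
PLN→GBP→SGD→PLN: 0.1758 × 1.806 × 3.267 = 1.03726
PLN→SGD→GBP→PLN: 0.3005 × 0.5806 × 5.537 = 0.96604
Maximum is HKD→SGD→GBP→HKD at 1.1555; arbitrage exists.

1.1555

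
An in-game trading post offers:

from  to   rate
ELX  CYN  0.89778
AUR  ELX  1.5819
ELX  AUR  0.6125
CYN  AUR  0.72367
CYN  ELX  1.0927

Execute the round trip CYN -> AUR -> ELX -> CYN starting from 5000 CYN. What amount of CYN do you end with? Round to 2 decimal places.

5138.77

5000 CYN × 0.72367 = 3618.35 AUR
3618.35 AUR × 1.5819 = 5723.867865 ELX
5723.867865 ELX × 0.89778 = 5138.7740918397 CYN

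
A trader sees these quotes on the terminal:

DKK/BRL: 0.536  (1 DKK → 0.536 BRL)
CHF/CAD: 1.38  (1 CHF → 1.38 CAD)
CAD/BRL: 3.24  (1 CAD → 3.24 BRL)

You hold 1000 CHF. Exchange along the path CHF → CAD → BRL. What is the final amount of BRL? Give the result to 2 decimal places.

1000 CHF × 1.38 = 1380 CAD
1380 CAD × 3.24 = 4471.2 BRL

4471.20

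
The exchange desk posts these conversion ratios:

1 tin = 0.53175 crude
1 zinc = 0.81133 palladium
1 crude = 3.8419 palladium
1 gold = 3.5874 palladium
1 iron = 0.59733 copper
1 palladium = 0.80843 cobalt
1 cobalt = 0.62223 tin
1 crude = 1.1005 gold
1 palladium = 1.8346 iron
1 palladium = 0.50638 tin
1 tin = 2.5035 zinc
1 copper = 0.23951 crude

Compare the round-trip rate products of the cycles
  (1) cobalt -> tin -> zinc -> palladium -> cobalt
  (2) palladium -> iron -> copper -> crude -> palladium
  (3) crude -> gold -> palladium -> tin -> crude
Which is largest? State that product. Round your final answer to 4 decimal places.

1.0631

(1) 0.62223 × 2.5035 × 0.81133 × 0.80843 = 1.02174
(2) 1.8346 × 0.59733 × 0.23951 × 3.8419 = 1.00838
(3) 1.1005 × 3.5874 × 0.50638 × 0.53175 = 1.06305
Highest is cycle (3) at 1.0631 (>1, arbitrage).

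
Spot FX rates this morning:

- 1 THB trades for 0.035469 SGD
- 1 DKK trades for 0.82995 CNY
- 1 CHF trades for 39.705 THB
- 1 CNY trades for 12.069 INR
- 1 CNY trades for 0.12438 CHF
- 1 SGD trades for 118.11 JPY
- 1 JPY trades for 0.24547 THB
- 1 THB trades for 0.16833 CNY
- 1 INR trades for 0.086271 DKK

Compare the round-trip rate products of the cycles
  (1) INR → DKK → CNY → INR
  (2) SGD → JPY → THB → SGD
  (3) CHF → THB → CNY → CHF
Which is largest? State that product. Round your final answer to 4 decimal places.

(1) 0.086271 × 0.82995 × 12.069 = 0.86415
(2) 118.11 × 0.24547 × 0.035469 = 1.02833
(3) 39.705 × 0.16833 × 0.12438 = 0.83130
Highest is cycle (2) at 1.0283 (>1, arbitrage).

1.0283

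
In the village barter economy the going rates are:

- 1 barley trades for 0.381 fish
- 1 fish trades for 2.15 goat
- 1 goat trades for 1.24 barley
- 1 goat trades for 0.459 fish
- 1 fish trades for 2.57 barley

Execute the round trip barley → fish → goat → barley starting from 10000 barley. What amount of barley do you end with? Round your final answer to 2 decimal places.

10157.46

10000 barley × 0.381 = 3810 fish
3810 fish × 2.15 = 8191.5 goat
8191.5 goat × 1.24 = 10157.46 barley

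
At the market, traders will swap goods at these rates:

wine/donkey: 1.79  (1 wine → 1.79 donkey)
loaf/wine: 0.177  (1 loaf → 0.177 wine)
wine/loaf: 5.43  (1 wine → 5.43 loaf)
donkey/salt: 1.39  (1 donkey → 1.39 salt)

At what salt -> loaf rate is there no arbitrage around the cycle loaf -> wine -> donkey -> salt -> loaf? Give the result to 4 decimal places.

2.2707

Known legs of the cycle: 0.177 × 1.79 × 1.39 = 0.4403937
For no arbitrage the full-cycle product must be 1, so the missing rate is 1 / 0.4403937 ≈ 2.270696.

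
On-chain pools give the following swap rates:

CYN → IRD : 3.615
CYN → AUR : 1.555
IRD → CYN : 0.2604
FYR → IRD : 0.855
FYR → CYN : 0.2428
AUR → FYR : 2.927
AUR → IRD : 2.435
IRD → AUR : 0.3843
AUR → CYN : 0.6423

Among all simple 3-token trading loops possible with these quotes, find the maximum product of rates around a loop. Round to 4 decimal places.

FYR→CYN→AUR→FYR: 0.2428 × 1.555 × 2.927 = 1.10510
IRD→CYN→AUR→IRD: 0.2604 × 1.555 × 2.435 = 0.98599
IRD→AUR→FYR→IRD: 0.3843 × 2.927 × 0.855 = 0.96174
IRD→AUR→CYN→IRD: 0.3843 × 0.6423 × 3.615 = 0.89231
Maximum is FYR→CYN→AUR→FYR at 1.1051; arbitrage exists.

1.1051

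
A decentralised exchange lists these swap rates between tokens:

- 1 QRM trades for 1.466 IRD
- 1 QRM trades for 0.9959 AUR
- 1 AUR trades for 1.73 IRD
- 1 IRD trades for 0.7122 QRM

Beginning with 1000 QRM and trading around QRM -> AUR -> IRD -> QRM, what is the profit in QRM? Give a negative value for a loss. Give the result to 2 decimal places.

1000 QRM × 0.9959 = 995.9 AUR
995.9 AUR × 1.73 = 1722.907 IRD
1722.907 IRD × 0.7122 = 1227.0543654 QRM
Net change: 1227.0543654 − 1000 = 227.0543654 QRM

227.05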